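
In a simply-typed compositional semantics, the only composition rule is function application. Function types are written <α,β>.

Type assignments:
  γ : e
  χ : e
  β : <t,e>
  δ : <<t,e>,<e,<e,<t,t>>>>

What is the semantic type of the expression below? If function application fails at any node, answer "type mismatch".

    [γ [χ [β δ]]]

<t,t>

[β δ]: functor δ : <<t,e>,<e,<e,<t,t>>>>, argument β : <t,e>; result <e,<e,<t,t>>>.
[χ [β δ]]: functor [β δ] : <e,<e,<t,t>>>, argument χ : e; result <e,<t,t>>.
[γ [χ [β δ]]]: functor [χ [β δ]] : <e,<t,t>>, argument γ : e; result <t,t>.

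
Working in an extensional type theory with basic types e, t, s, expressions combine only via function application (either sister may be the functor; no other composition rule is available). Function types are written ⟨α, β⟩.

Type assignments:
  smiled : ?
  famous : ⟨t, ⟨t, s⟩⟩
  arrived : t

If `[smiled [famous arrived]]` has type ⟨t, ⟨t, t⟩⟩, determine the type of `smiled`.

For [smiled [famous arrived]] to have type ⟨t, ⟨t, t⟩⟩ with [famous arrived] of type ⟨t, s⟩, smiled must be the function: smiled : ⟨⟨t, s⟩, ⟨t, ⟨t, t⟩⟩⟩.

⟨⟨t, s⟩, ⟨t, ⟨t, t⟩⟩⟩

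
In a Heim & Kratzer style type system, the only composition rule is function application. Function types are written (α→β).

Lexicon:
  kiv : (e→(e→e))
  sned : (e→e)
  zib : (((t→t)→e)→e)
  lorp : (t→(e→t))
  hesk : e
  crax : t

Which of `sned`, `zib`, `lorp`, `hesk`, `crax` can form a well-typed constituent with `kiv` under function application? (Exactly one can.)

sned : (e→e) — kiv needs e; sned needs e; neither fits.
zib : (((t→t)→e)→e) — kiv needs e; zib needs ((t→t)→e); neither fits.
lorp : (t→(e→t)) — kiv needs e; lorp needs t; neither fits.
hesk — combines: kiv : (e→(e→e)) takes hesk : e as argument, giving (e→e).
crax : t — kiv needs e; crax needs nothing (atomic); neither fits.

hesk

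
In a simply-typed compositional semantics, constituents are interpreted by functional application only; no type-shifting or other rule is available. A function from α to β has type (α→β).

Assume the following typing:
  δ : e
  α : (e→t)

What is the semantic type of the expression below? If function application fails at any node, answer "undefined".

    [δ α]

[δ α] — α of type (e→t) combines with δ of type e: type t.

t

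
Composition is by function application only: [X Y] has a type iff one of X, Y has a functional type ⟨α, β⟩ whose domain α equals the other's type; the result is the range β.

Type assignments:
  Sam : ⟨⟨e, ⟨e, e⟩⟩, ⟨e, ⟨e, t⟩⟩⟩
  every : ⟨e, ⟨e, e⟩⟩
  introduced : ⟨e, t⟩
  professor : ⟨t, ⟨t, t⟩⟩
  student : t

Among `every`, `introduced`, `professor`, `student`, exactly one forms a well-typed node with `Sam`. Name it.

every — combines: Sam : ⟨⟨e, ⟨e, e⟩⟩, ⟨e, ⟨e, t⟩⟩⟩ takes every : ⟨e, ⟨e, e⟩⟩ as argument, giving ⟨e, ⟨e, t⟩⟩.
introduced : ⟨e, t⟩ — Sam needs ⟨e, ⟨e, e⟩⟩; introduced needs e; neither fits.
professor : ⟨t, ⟨t, t⟩⟩ — Sam needs ⟨e, ⟨e, e⟩⟩; professor needs t; neither fits.
student : t — Sam needs ⟨e, ⟨e, e⟩⟩; student needs nothing (atomic); neither fits.

every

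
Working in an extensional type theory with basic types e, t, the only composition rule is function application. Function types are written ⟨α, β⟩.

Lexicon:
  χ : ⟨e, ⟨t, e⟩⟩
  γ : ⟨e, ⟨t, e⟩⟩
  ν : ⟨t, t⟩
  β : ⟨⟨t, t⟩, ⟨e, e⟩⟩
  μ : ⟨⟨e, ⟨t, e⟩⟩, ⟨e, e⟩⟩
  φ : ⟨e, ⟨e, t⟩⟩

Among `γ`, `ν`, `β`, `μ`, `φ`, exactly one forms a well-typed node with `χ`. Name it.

μ

γ : ⟨e, ⟨t, e⟩⟩ — χ needs e; γ needs e; neither fits.
ν : ⟨t, t⟩ — χ needs e; ν needs t; neither fits.
β : ⟨⟨t, t⟩, ⟨e, e⟩⟩ — χ needs e; β needs ⟨t, t⟩; neither fits.
μ — combines: μ : ⟨⟨e, ⟨t, e⟩⟩, ⟨e, e⟩⟩ takes χ : ⟨e, ⟨t, e⟩⟩ as argument, giving ⟨e, e⟩.
φ : ⟨e, ⟨e, t⟩⟩ — χ needs e; φ needs e; neither fits.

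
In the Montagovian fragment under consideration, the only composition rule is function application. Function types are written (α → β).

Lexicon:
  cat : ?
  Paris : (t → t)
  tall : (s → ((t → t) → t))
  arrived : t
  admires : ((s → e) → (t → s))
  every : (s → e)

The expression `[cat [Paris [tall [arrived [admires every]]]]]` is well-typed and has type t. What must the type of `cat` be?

[cat [Paris [tall [arrived [admires every]]]]] must have type t. The sister [Paris [tall [arrived [admires every]]]] has type t; that is not a function onto t, so cat must be the functor, of type (t → t).

(t → t)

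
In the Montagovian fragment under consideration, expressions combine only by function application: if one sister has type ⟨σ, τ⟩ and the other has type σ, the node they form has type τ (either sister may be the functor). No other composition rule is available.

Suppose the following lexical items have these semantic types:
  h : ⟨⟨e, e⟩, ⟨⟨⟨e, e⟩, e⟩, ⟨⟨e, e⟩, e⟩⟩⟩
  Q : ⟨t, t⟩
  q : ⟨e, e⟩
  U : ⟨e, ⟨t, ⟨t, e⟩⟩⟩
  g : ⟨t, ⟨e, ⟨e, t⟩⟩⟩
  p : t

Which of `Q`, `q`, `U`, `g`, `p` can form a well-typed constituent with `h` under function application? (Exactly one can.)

q

Q : ⟨t, t⟩ — h needs ⟨e, e⟩; Q needs t; neither fits.
q — combines: h : ⟨⟨e, e⟩, ⟨⟨⟨e, e⟩, e⟩, ⟨⟨e, e⟩, e⟩⟩⟩ takes q : ⟨e, e⟩ as argument, giving ⟨⟨⟨e, e⟩, e⟩, ⟨⟨e, e⟩, e⟩⟩.
U : ⟨e, ⟨t, ⟨t, e⟩⟩⟩ — h needs ⟨e, e⟩; U needs e; neither fits.
g : ⟨t, ⟨e, ⟨e, t⟩⟩⟩ — h needs ⟨e, e⟩; g needs t; neither fits.
p : t — h needs ⟨e, e⟩; p needs nothing (atomic); neither fits.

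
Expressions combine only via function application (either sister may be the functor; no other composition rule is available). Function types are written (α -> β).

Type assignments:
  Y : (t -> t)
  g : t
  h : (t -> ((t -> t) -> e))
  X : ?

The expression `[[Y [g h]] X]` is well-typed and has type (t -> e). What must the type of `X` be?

(e -> (t -> e))

For [[Y [g h]] X] to have type (t -> e) with [Y [g h]] of type e, X must be the function: X : (e -> (t -> e)).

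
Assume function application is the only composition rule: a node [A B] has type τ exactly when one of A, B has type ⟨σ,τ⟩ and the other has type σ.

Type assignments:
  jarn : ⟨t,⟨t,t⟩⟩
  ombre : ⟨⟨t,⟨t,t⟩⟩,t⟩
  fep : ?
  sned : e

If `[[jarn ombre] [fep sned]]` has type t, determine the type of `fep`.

⟨e,⟨t,t⟩⟩

At [[jarn ombre] [fep sned]] (required: t): [jarn ombre] is t, which is not a function with range t; hence [fep sned] is the functor — type ⟨t,t⟩.
At [fep sned] (required: ⟨t,t⟩): sned is e, which is not a function with range ⟨t,t⟩; hence fep is the functor — type ⟨e,⟨t,t⟩⟩.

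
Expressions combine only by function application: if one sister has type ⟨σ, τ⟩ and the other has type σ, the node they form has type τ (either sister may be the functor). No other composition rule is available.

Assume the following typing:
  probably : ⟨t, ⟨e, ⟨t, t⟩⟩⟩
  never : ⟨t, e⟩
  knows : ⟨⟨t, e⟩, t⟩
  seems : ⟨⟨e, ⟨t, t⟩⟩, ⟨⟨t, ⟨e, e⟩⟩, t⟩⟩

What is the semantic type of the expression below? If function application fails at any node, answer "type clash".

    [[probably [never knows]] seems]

[never knows] — knows of type ⟨⟨t, e⟩, t⟩ combines with never of type ⟨t, e⟩: type t.
[probably [never knows]] — probably of type ⟨t, ⟨e, ⟨t, t⟩⟩⟩ combines with [never knows] of type t: type ⟨e, ⟨t, t⟩⟩.
[[probably [never knows]] seems] — seems of type ⟨⟨e, ⟨t, t⟩⟩, ⟨⟨t, ⟨e, e⟩⟩, t⟩⟩ combines with [probably [never knows]] of type ⟨e, ⟨t, t⟩⟩: type ⟨⟨t, ⟨e, e⟩⟩, t⟩.

⟨⟨t, ⟨e, e⟩⟩, t⟩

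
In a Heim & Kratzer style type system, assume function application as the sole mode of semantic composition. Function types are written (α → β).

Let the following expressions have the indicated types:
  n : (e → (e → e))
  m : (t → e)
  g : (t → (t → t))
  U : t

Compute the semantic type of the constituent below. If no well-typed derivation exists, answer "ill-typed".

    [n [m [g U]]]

[g U] — g of type (t → (t → t)) combines with U of type t: type (t → t).
[m [g U]]: (t → e) with (t → t) — neither is a function whose domain matches the other; composition fails here.

ill-typed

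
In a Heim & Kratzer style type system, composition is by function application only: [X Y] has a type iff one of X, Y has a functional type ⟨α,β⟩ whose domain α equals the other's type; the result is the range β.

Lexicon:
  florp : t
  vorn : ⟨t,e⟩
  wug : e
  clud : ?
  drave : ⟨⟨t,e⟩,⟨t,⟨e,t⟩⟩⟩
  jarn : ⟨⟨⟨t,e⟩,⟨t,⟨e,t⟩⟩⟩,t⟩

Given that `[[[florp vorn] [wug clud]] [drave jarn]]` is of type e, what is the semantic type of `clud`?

[[[florp vorn] [wug clud]] [drave jarn]] must have type e. The sister [drave jarn] has type t; that is not a function onto e, so [[florp vorn] [wug clud]] must be the functor, of type ⟨t,e⟩.
[[florp vorn] [wug clud]] must have type ⟨t,e⟩. The sister [florp vorn] has type e; that is not a function onto ⟨t,e⟩, so [wug clud] must be the functor, of type ⟨e,⟨t,e⟩⟩.
[wug clud] must have type ⟨e,⟨t,e⟩⟩. The sister wug has type e; that is not a function onto ⟨e,⟨t,e⟩⟩, so clud must be the functor, of type ⟨e,⟨e,⟨t,e⟩⟩⟩.

⟨e,⟨e,⟨t,e⟩⟩⟩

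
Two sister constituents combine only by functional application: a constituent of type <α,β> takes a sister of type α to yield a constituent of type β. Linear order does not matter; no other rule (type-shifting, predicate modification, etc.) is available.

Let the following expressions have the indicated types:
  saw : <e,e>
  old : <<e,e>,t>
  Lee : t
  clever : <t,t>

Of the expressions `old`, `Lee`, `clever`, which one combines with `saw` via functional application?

old — combines: old : <<e,e>,t> takes saw : <e,e> as argument, giving t.
Lee : t — saw needs e; Lee needs nothing (atomic); neither fits.
clever : <t,t> — saw needs e; clever needs t; neither fits.

old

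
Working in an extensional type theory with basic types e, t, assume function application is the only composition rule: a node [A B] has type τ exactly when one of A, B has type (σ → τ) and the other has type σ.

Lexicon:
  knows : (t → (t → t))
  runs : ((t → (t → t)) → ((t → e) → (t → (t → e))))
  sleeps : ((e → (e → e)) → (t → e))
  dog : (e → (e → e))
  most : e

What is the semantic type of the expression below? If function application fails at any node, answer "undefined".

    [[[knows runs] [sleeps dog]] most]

[knows runs] — runs of type ((t → (t → t)) → ((t → e) → (t → (t → e)))) combines with knows of type (t → (t → t)): type ((t → e) → (t → (t → e))).
[sleeps dog] — sleeps of type ((e → (e → e)) → (t → e)) combines with dog of type (e → (e → e)): type (t → e).
[[knows runs] [sleeps dog]] — [knows runs] of type ((t → e) → (t → (t → e))) combines with [sleeps dog] of type (t → e): type (t → (t → e)).
[[[knows runs] [sleeps dog]] most]: (t → (t → e)) and e cannot combine by function application — type clash.

undefined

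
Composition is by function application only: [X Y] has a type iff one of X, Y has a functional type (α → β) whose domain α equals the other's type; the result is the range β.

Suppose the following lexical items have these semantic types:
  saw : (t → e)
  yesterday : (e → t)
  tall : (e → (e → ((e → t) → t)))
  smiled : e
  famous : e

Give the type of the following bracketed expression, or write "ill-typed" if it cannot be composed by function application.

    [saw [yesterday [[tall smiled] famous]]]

[tall smiled] — tall of type (e → (e → ((e → t) → t))) combines with smiled of type e: type (e → ((e → t) → t)).
[[tall smiled] famous] — [tall smiled] of type (e → ((e → t) → t)) combines with famous of type e: type ((e → t) → t).
[yesterday [[tall smiled] famous]] — [[tall smiled] famous] of type ((e → t) → t) combines with yesterday of type (e → t): type t.
[saw [yesterday [[tall smiled] famous]]] — saw of type (t → e) combines with [yesterday [[tall smiled] famous]] of type t: type e.

e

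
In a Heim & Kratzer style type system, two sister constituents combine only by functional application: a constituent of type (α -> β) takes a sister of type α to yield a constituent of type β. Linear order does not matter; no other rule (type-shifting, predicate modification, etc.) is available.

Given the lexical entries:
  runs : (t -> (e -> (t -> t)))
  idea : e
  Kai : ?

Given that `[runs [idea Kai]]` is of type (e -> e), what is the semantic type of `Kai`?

(e -> ((t -> (e -> (t -> t))) -> (e -> e)))

For [runs [idea Kai]] to have type (e -> e) with runs of type (t -> (e -> (t -> t))), [idea Kai] must be the function: [idea Kai] : ((t -> (e -> (t -> t))) -> (e -> e)).
For [idea Kai] to have type ((t -> (e -> (t -> t))) -> (e -> e)) with idea of type e, Kai must be the function: Kai : (e -> ((t -> (e -> (t -> t))) -> (e -> e))).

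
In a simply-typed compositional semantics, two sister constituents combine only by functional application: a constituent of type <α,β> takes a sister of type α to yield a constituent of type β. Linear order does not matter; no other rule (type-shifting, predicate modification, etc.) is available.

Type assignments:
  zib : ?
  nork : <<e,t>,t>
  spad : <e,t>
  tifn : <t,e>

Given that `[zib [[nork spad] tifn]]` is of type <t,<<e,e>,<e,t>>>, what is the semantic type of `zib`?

At [zib [[nork spad] tifn]] (required: <t,<<e,e>,<e,t>>>): [[nork spad] tifn] is e, which is not a function with range <t,<<e,e>,<e,t>>>; hence zib is the functor — type <e,<t,<<e,e>,<e,t>>>>.

<e,<t,<<e,e>,<e,t>>>>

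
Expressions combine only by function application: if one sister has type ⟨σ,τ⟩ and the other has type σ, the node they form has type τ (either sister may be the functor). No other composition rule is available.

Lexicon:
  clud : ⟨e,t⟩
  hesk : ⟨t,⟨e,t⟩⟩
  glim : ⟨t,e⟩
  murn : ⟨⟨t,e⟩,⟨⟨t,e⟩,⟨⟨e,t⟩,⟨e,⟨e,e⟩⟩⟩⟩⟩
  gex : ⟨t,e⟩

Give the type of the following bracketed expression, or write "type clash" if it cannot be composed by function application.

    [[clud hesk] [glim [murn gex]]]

type clash

At [clud hesk]: neither ⟨e,t⟩ nor ⟨t,⟨e,t⟩⟩ can take the other as argument; the node is ill-typed.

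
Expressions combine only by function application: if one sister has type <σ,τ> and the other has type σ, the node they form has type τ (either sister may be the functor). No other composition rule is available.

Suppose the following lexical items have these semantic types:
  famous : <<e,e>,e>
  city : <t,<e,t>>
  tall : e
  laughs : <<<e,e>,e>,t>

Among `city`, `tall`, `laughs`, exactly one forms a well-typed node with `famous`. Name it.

city : <t,<e,t>> — famous needs <e,e>; city needs t; neither fits.
tall : e — famous needs <e,e>; tall needs nothing (atomic); neither fits.
laughs — combines: laughs : <<<e,e>,e>,t> takes famous : <<e,e>,e> as argument, giving t.

laughs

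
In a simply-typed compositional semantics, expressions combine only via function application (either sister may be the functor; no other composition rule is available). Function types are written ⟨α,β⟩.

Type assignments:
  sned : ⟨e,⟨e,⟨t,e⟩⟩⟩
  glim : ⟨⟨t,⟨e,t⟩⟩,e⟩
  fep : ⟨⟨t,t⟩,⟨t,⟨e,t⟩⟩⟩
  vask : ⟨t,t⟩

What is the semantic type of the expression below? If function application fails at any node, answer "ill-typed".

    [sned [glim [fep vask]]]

[fep vask] — fep of type ⟨⟨t,t⟩,⟨t,⟨e,t⟩⟩⟩ combines with vask of type ⟨t,t⟩: type ⟨t,⟨e,t⟩⟩.
[glim [fep vask]] — glim of type ⟨⟨t,⟨e,t⟩⟩,e⟩ combines with [fep vask] of type ⟨t,⟨e,t⟩⟩: type e.
[sned [glim [fep vask]]] — sned of type ⟨e,⟨e,⟨t,e⟩⟩⟩ combines with [glim [fep vask]] of type e: type ⟨e,⟨t,e⟩⟩.

⟨e,⟨t,e⟩⟩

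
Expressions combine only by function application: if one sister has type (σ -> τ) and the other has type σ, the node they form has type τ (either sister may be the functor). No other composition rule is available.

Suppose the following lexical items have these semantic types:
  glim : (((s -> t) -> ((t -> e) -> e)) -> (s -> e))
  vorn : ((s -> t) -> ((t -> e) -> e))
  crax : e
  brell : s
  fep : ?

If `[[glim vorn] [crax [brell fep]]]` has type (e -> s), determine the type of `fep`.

[[glim vorn] [crax [brell fep]]] is required to be (e -> s). [glim vorn] : (s -> e) cannot yield (e -> s) as functor, so [crax [brell fep]] : ((s -> e) -> (e -> s)).
[crax [brell fep]] is required to be ((s -> e) -> (e -> s)). crax : e cannot yield ((s -> e) -> (e -> s)) as functor, so [brell fep] : (e -> ((s -> e) -> (e -> s))).
[brell fep] is required to be (e -> ((s -> e) -> (e -> s))). brell : s cannot yield (e -> ((s -> e) -> (e -> s))) as functor, so fep : (s -> (e -> ((s -> e) -> (e -> s)))).

(s -> (e -> ((s -> e) -> (e -> s))))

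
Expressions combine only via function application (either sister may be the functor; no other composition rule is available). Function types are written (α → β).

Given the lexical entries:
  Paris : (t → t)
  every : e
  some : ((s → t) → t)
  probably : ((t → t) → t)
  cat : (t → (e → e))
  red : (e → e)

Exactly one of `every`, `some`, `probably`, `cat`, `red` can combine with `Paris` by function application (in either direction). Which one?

every : e — no; Paris wants t, and every wants nothing (atomic).
some : ((s → t) → t) — no; Paris wants t, and some wants (s → t).
probably — combines: probably : ((t → t) → t) takes Paris : (t → t) as argument, giving t.
cat : (t → (e → e)) — no; Paris wants t, and cat wants t.
red : (e → e) — no; Paris wants t, and red wants e.

probably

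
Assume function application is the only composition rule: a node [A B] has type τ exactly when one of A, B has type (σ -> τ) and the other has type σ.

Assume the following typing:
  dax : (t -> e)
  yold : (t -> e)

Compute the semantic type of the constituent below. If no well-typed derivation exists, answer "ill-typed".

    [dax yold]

ill-typed

[dax yold]: (t -> e) and (t -> e) cannot combine by function application — type clash.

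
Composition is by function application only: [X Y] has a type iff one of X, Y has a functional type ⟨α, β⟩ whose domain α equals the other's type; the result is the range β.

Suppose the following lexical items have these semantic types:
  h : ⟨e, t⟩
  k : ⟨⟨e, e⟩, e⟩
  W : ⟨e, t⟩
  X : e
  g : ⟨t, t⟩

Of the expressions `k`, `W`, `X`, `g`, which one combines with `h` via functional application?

k : ⟨⟨e, e⟩, e⟩ — neither side's domain matches the other.
W : ⟨e, t⟩ — neither side's domain matches the other.
X — combines: h : ⟨e, t⟩ takes X : e as argument, giving t.
g : ⟨t, t⟩ — neither side's domain matches the other.

X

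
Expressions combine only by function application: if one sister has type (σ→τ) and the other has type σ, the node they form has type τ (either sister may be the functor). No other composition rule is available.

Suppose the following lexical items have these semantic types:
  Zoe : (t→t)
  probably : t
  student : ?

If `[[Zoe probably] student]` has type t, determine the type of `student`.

For [[Zoe probably] student] to have type t with [Zoe probably] of type t, student must be the function: student : (t→t).

(t→t)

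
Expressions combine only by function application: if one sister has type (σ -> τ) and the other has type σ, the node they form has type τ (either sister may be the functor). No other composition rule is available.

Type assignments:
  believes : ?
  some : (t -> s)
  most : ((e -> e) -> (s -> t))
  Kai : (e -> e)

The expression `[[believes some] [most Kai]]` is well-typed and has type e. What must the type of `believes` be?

For [[believes some] [most Kai]] to have type e with [most Kai] of type (s -> t), [believes some] must be the function: [believes some] : ((s -> t) -> e).
For [believes some] to have type ((s -> t) -> e) with some of type (t -> s), believes must be the function: believes : ((t -> s) -> ((s -> t) -> e)).

((t -> s) -> ((s -> t) -> e))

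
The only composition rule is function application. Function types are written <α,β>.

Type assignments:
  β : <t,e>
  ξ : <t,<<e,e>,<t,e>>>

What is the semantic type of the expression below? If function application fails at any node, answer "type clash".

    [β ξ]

[β ξ]: <t,e> and <t,<<e,e>,<t,e>>> cannot combine by function application — type clash.

type clash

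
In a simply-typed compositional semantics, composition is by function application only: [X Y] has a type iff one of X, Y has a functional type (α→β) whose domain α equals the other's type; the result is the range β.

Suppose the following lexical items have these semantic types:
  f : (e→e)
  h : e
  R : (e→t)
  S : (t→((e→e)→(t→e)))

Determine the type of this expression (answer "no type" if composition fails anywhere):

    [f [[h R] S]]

(t→e)

At [h R], R : (e→t) takes h : e, giving t.
At [[h R] S], S : (t→((e→e)→(t→e))) takes [h R] : t, giving ((e→e)→(t→e)).
At [f [[h R] S]], [[h R] S] : ((e→e)→(t→e)) takes f : (e→e), giving (t→e).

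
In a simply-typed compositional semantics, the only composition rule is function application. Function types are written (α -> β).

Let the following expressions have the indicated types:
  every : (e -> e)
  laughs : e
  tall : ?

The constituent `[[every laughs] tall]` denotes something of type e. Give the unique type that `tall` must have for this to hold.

(e -> e)

[[every laughs] tall] is required to be e. [every laughs] : e cannot yield e as functor, so tall : (e -> e).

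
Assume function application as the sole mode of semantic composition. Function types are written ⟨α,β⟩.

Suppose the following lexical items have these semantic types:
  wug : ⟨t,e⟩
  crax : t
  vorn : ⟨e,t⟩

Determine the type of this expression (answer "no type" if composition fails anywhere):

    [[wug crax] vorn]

t

[wug crax] — wug of type ⟨t,e⟩ combines with crax of type t: type e.
[[wug crax] vorn] — vorn of type ⟨e,t⟩ combines with [wug crax] of type e: type t.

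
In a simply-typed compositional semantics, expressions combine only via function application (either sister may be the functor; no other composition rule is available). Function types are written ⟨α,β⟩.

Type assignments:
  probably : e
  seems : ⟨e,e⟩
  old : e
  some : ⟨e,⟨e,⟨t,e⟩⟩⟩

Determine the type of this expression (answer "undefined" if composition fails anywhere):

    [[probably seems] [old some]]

⟨t,e⟩

[probably seems]: ⟨e,e⟩ applied to e yields e.
[old some]: ⟨e,⟨e,⟨t,e⟩⟩⟩ applied to e yields ⟨e,⟨t,e⟩⟩.
[[probably seems] [old some]]: ⟨e,⟨t,e⟩⟩ applied to e yields ⟨t,e⟩.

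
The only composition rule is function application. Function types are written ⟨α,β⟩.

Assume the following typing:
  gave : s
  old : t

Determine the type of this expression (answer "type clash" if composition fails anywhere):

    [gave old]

[gave old]: s and t cannot combine by function application — type clash.

type clash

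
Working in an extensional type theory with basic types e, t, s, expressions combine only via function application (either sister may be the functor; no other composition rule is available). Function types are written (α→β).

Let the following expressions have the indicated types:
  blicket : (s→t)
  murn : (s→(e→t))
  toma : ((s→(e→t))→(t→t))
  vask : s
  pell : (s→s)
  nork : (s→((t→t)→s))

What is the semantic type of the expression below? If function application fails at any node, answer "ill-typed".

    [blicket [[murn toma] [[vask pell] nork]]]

t

[murn toma]: toma is ((s→(e→t))→(t→t)), murn is (s→(e→t)); result (t→t).
[vask pell]: pell is (s→s), vask is s; result s.
[[vask pell] nork]: nork is (s→((t→t)→s)), [vask pell] is s; result ((t→t)→s).
[[murn toma] [[vask pell] nork]]: [[vask pell] nork] is ((t→t)→s), [murn toma] is (t→t); result s.
[blicket [[murn toma] [[vask pell] nork]]]: blicket is (s→t), [[murn toma] [[vask pell] nork]] is s; result t.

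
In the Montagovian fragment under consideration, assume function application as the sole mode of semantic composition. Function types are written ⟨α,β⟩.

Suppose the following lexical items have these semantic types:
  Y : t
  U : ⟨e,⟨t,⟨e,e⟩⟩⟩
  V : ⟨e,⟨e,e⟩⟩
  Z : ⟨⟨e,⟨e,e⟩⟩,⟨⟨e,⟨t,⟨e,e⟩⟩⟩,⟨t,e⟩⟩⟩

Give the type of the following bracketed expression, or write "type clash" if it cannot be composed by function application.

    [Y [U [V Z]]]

[V Z]: functor Z : ⟨⟨e,⟨e,e⟩⟩,⟨⟨e,⟨t,⟨e,e⟩⟩⟩,⟨t,e⟩⟩⟩, argument V : ⟨e,⟨e,e⟩⟩; result ⟨⟨e,⟨t,⟨e,e⟩⟩⟩,⟨t,e⟩⟩.
[U [V Z]]: functor [V Z] : ⟨⟨e,⟨t,⟨e,e⟩⟩⟩,⟨t,e⟩⟩, argument U : ⟨e,⟨t,⟨e,e⟩⟩⟩; result ⟨t,e⟩.
[Y [U [V Z]]]: functor [U [V Z]] : ⟨t,e⟩, argument Y : t; result e.

e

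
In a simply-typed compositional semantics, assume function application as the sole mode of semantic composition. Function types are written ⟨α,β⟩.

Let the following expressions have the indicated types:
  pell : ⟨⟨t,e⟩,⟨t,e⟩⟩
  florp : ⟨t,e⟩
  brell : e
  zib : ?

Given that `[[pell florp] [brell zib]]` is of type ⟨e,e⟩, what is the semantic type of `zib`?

⟨e,⟨⟨t,e⟩,⟨e,e⟩⟩⟩

For [[pell florp] [brell zib]] to have type ⟨e,e⟩ with [pell florp] of type ⟨t,e⟩, [brell zib] must be the function: [brell zib] : ⟨⟨t,e⟩,⟨e,e⟩⟩.
For [brell zib] to have type ⟨⟨t,e⟩,⟨e,e⟩⟩ with brell of type e, zib must be the function: zib : ⟨e,⟨⟨t,e⟩,⟨e,e⟩⟩⟩.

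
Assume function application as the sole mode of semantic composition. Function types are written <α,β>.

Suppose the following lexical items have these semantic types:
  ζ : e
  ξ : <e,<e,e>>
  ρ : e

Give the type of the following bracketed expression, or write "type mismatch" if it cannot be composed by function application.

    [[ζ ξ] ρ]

e

[ζ ξ] — ξ of type <e,<e,e>> combines with ζ of type e: type <e,e>.
[[ζ ξ] ρ] — [ζ ξ] of type <e,e> combines with ρ of type e: type e.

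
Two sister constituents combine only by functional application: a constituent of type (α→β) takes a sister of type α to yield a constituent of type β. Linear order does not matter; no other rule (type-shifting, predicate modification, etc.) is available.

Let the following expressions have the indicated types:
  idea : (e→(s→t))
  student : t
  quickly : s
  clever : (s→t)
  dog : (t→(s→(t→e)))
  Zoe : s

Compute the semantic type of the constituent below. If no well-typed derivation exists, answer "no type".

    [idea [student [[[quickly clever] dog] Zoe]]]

(s→t)

[quickly clever]: (s→t) applied to s yields t.
[[quickly clever] dog]: (t→(s→(t→e))) applied to t yields (s→(t→e)).
[[[quickly clever] dog] Zoe]: (s→(t→e)) applied to s yields (t→e).
[student [[[quickly clever] dog] Zoe]]: (t→e) applied to t yields e.
[idea [student [[[quickly clever] dog] Zoe]]]: (e→(s→t)) applied to e yields (s→t).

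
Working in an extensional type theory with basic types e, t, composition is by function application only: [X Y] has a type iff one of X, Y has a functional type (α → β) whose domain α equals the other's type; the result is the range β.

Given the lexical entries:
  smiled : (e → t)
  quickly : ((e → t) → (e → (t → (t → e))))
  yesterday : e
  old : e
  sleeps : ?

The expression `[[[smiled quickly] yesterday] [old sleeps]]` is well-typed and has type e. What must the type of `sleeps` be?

(e → ((t → (t → e)) → e))

At [[[smiled quickly] yesterday] [old sleeps]] (required: e): [[smiled quickly] yesterday] is (t → (t → e)), which is not a function with range e; hence [old sleeps] is the functor — type ((t → (t → e)) → e).
At [old sleeps] (required: ((t → (t → e)) → e)): old is e, which is not a function with range ((t → (t → e)) → e); hence sleeps is the functor — type (e → ((t → (t → e)) → e)).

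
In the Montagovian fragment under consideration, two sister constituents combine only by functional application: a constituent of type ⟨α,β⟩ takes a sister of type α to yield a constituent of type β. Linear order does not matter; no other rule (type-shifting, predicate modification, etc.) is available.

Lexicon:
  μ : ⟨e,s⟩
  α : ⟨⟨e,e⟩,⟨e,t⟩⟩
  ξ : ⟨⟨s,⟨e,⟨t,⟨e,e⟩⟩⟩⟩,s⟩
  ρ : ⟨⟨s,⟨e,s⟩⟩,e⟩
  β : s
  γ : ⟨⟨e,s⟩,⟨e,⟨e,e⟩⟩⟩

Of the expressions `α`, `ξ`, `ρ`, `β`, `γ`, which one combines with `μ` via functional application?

γ

α : ⟨⟨e,e⟩,⟨e,t⟩⟩ — neither side's domain matches the other.
ξ : ⟨⟨s,⟨e,⟨t,⟨e,e⟩⟩⟩⟩,s⟩ — neither side's domain matches the other.
ρ : ⟨⟨s,⟨e,s⟩⟩,e⟩ — neither side's domain matches the other.
β : s — neither side's domain matches the other.
γ — combines: γ : ⟨⟨e,s⟩,⟨e,⟨e,e⟩⟩⟩ takes μ : ⟨e,s⟩ as argument, giving ⟨e,⟨e,e⟩⟩.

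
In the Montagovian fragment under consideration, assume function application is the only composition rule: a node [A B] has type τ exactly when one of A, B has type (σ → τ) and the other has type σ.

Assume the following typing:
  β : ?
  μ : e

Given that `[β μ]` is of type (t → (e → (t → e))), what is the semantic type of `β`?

[β μ] must have type (t → (e → (t → e))). The sister μ has type e; that is not a function onto (t → (e → (t → e))), so β must be the functor, of type (e → (t → (e → (t → e)))).

(e → (t → (e → (t → e))))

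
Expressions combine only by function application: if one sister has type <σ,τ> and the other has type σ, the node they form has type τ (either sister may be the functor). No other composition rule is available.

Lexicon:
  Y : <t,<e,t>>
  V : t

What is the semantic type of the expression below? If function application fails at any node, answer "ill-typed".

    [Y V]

At [Y V], Y : <t,<e,t>> takes V : t, giving <e,t>.

<e,t>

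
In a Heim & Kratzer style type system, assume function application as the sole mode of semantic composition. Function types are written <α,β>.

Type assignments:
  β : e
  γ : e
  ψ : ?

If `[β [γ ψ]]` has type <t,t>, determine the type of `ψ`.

[β [γ ψ]] must have type <t,t>. The sister β has type e; that is not a function onto <t,t>, so [γ ψ] must be the functor, of type <e,<t,t>>.
[γ ψ] must have type <e,<t,t>>. The sister γ has type e; that is not a function onto <e,<t,t>>, so ψ must be the functor, of type <e,<e,<t,t>>>.

<e,<e,<t,t>>>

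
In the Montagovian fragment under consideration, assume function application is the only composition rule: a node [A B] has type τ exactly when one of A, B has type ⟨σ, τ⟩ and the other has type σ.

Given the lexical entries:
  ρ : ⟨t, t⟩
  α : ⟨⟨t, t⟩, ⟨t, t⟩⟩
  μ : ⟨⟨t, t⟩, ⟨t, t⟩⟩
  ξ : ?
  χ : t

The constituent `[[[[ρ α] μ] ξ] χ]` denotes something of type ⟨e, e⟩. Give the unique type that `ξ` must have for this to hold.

For [[[[ρ α] μ] ξ] χ] to have type ⟨e, e⟩ with χ of type t, [[[ρ α] μ] ξ] must be the function: [[[ρ α] μ] ξ] : ⟨t, ⟨e, e⟩⟩.
For [[[ρ α] μ] ξ] to have type ⟨t, ⟨e, e⟩⟩ with [[ρ α] μ] of type ⟨t, t⟩, ξ must be the function: ξ : ⟨⟨t, t⟩, ⟨t, ⟨e, e⟩⟩⟩.

⟨⟨t, t⟩, ⟨t, ⟨e, e⟩⟩⟩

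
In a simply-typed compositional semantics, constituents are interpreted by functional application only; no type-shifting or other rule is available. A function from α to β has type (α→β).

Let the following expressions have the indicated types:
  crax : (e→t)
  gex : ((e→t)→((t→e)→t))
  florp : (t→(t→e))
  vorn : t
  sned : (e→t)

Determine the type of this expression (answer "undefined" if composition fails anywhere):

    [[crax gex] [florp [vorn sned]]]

[crax gex]: gex is ((e→t)→((t→e)→t)), crax is (e→t); result ((t→e)→t).
[vorn sned]: t with (e→t) — neither is a function whose domain matches the other; composition fails here.

undefined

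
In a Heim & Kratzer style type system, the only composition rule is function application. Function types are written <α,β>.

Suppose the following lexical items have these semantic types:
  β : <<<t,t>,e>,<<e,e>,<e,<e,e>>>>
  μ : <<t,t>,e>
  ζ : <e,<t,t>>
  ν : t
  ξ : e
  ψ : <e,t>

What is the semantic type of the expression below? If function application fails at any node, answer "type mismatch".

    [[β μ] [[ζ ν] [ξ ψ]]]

type mismatch

[β μ]: functor β : <<<t,t>,e>,<<e,e>,<e,<e,e>>>>, argument μ : <<t,t>,e>; result <<e,e>,<e,<e,e>>>.
[ζ ν]: <e,<t,t>> with t — neither is a function whose domain matches the other; composition fails here.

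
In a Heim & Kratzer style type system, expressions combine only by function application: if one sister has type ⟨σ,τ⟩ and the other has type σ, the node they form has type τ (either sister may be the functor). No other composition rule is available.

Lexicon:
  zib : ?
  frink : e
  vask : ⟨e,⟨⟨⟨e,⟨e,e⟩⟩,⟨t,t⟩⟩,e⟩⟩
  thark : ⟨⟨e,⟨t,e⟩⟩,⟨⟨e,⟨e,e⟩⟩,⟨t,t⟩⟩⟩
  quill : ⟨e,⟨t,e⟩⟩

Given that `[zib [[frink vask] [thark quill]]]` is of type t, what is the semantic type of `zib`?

At [zib [[frink vask] [thark quill]]] (required: t): [[frink vask] [thark quill]] is e, which is not a function with range t; hence zib is the functor — type ⟨e,t⟩.

⟨e,t⟩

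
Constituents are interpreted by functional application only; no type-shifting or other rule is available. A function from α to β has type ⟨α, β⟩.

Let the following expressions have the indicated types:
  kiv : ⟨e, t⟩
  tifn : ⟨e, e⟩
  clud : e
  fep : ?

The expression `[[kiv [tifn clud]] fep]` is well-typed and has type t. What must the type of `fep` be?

⟨t, t⟩

[[kiv [tifn clud]] fep] is required to be t. [kiv [tifn clud]] : t cannot yield t as functor, so fep : ⟨t, t⟩.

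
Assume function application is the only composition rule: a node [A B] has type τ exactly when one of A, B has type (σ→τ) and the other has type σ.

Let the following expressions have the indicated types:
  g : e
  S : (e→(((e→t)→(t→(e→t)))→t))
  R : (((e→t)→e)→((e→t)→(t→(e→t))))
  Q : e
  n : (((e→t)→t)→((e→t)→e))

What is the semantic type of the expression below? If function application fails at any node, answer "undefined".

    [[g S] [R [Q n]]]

[g S]: S is (e→(((e→t)→(t→(e→t)))→t)), g is e; result (((e→t)→(t→(e→t)))→t).
[Q n]: e with (((e→t)→t)→((e→t)→e)) — neither is a function whose domain matches the other; composition fails here.

undefined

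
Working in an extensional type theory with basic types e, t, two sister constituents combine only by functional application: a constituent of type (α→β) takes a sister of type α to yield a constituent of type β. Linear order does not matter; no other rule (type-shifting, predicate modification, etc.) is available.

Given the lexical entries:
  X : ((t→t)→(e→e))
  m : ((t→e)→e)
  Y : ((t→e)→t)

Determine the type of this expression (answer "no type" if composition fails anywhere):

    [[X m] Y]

[X m]: ((t→t)→(e→e)) and ((t→e)→e) cannot combine by function application — type clash.

no type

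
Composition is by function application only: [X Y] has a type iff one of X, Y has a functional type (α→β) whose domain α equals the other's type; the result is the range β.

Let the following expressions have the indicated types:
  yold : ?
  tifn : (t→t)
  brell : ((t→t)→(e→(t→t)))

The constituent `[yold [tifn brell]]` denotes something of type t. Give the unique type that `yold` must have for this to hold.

((e→(t→t))→t)

[yold [tifn brell]] is required to be t. [tifn brell] : (e→(t→t)) cannot yield t as functor, so yold : ((e→(t→t))→t).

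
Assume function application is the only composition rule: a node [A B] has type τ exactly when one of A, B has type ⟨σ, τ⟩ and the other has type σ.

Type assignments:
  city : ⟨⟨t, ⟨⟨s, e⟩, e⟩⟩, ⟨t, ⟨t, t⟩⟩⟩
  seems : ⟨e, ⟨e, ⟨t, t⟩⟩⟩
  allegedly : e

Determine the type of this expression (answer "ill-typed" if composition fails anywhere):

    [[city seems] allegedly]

[city seems]: ⟨⟨t, ⟨⟨s, e⟩, e⟩⟩, ⟨t, ⟨t, t⟩⟩⟩ with ⟨e, ⟨e, ⟨t, t⟩⟩⟩ — neither is a function whose domain matches the other; composition fails here.

ill-typed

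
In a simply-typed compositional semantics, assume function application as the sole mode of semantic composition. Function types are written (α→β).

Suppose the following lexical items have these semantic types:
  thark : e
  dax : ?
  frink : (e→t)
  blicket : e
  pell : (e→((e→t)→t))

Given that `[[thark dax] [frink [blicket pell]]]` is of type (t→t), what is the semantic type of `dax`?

(e→(t→(t→t)))

For [[thark dax] [frink [blicket pell]]] to have type (t→t) with [frink [blicket pell]] of type t, [thark dax] must be the function: [thark dax] : (t→(t→t)).
For [thark dax] to have type (t→(t→t)) with thark of type e, dax must be the function: dax : (e→(t→(t→t))).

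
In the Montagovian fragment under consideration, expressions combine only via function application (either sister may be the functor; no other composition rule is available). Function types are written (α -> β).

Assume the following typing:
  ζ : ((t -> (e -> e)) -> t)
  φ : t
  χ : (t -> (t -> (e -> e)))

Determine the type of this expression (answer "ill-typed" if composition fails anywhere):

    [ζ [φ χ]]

t

[φ χ]: χ is (t -> (t -> (e -> e))), φ is t; result (t -> (e -> e)).
[ζ [φ χ]]: ζ is ((t -> (e -> e)) -> t), [φ χ] is (t -> (e -> e)); result t.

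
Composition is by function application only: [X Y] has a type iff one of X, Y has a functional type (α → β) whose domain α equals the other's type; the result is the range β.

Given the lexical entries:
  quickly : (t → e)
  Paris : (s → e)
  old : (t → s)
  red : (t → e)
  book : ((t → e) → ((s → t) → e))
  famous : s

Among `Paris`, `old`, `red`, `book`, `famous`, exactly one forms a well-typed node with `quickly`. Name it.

book

Paris : (s → e) — does not combine with quickly.
old : (t → s) — does not combine with quickly.
red : (t → e) — does not combine with quickly.
book — combines: book : ((t → e) → ((s → t) → e)) takes quickly : (t → e) as argument, giving ((s → t) → e).
famous : s — does not combine with quickly.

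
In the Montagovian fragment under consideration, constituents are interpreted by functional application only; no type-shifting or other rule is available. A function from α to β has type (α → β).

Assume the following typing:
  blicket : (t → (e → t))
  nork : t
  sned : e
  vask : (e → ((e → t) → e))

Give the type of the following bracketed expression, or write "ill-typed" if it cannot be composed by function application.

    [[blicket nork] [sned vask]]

e

[blicket nork]: (t → (e → t)) applied to t yields (e → t).
[sned vask]: (e → ((e → t) → e)) applied to e yields ((e → t) → e).
[[blicket nork] [sned vask]]: ((e → t) → e) applied to (e → t) yields e.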